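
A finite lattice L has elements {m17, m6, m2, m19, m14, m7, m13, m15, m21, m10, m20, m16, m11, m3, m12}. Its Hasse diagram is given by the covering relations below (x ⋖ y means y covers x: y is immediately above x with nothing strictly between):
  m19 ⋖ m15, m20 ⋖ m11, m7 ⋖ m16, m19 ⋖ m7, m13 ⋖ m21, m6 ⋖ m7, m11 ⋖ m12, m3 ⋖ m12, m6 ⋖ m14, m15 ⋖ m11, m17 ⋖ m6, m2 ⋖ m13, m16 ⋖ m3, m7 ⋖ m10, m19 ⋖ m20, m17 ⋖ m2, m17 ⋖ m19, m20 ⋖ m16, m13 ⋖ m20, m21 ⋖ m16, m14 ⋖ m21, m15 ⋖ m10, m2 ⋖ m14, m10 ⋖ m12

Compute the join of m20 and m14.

m16

Common upper bounds of {m20, m14}: m12, m16, m3.
The least among these is m16.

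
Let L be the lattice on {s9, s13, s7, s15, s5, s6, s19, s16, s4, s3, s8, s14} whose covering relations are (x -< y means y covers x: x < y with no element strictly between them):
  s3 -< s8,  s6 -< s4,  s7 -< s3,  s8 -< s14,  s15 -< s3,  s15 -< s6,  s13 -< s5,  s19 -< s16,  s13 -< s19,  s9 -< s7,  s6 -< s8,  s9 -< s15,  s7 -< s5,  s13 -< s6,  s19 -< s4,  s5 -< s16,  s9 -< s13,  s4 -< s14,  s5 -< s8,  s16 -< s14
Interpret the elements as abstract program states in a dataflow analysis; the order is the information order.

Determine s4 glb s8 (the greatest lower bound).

s6

Common lower bounds of {s4, s8}: s13, s15, s6, s9.
The greatest among these is s6.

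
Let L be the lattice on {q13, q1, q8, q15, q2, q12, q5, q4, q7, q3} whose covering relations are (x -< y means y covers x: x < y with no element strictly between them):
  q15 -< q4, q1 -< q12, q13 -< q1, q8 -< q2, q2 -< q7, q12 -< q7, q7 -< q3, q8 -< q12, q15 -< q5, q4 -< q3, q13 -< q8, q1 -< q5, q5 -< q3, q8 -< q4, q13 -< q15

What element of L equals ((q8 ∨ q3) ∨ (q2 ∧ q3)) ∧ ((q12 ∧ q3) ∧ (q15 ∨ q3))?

q12

q8 ∨ q3 = q3
q2 ∧ q3 = q2
q3 ∨ q2 = q3
q12 ∧ q3 = q12
q15 ∨ q3 = q3
q12 ∧ q3 = q12
q3 ∧ q12 = q12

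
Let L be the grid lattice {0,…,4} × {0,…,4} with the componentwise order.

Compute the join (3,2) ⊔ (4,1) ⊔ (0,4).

(4,4)

In a product of chains, the join is componentwise max, giving (4,4).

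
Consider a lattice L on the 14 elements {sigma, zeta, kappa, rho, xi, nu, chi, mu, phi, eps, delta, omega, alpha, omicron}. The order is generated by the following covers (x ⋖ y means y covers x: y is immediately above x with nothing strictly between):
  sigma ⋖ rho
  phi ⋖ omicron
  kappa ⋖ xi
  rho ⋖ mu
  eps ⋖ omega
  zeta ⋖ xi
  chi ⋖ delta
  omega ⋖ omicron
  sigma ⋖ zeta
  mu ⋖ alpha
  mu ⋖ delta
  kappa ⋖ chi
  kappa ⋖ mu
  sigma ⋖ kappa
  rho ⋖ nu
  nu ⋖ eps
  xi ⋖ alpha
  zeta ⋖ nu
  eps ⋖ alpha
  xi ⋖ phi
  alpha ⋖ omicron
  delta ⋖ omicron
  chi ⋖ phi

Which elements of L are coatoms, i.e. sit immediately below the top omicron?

The coatoms are exactly the elements covered by omicron: alpha, delta, omega, phi.

alpha, delta, omega, phi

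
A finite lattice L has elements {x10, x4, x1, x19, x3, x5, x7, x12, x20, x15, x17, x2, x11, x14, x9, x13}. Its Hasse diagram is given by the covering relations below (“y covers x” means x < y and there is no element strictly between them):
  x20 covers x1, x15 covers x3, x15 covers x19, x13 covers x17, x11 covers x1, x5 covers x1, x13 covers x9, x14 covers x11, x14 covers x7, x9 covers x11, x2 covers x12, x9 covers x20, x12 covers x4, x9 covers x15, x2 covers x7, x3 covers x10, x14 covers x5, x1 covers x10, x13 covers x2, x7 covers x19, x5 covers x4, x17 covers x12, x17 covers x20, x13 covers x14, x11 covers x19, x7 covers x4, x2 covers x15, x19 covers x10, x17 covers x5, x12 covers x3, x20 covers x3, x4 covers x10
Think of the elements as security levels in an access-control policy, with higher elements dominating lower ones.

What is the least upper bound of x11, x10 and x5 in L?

x14

Common upper bounds of {x11, x10, x5}: x13, x14.
The least among these is x14.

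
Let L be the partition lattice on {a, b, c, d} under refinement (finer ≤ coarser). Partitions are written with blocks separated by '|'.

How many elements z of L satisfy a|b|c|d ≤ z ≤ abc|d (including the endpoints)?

5

The interval [a|b|c|d, abc|d] = {abc|d, ab|c|d, ac|b|d, a|bc|d, a|b|c|d}, which has 5 elements.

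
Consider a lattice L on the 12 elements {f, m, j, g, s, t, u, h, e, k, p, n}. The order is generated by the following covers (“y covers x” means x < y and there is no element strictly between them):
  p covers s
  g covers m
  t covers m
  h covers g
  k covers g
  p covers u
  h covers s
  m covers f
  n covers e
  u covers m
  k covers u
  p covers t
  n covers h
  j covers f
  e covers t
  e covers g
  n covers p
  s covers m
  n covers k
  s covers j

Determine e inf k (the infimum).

Common lower bounds of {e, k}: f, g, m.
The greatest among these is g.

g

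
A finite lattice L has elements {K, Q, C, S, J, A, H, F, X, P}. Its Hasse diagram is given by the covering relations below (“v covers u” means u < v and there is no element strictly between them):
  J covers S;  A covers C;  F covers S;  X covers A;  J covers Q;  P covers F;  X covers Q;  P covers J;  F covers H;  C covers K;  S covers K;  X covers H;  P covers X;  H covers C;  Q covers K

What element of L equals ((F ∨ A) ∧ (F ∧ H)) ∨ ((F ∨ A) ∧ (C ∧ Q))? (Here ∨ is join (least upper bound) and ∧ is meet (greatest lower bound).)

F ∨ A = P
F ∧ H = H
P ∧ H = H
F ∨ A = P
C ∧ Q = K
P ∧ K = K
H ∨ K = H

H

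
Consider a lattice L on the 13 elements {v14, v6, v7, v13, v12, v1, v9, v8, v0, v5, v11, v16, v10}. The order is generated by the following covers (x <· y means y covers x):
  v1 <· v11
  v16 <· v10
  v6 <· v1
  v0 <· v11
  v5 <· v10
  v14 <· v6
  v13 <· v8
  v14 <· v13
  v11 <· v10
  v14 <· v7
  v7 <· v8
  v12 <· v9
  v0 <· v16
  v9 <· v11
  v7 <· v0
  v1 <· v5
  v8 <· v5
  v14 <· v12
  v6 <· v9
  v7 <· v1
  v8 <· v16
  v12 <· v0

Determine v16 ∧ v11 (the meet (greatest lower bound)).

Common lower bounds of {v16, v11}: v0, v12, v14, v7.
The greatest among these is v0.

v0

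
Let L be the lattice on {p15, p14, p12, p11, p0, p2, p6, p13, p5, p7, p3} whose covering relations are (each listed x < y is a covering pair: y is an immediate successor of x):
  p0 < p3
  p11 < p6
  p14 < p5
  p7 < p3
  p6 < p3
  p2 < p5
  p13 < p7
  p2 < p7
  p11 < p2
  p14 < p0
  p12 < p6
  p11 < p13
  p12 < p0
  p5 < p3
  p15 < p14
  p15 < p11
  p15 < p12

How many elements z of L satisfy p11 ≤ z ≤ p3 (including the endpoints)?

The interval [p11, p3] = {p11, p13, p2, p3, p5, p6, p7}, which has 7 elements.

7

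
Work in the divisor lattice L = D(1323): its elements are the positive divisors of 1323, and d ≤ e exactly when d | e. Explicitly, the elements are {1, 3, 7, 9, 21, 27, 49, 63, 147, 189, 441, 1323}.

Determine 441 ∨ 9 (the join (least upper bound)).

In the divisibility order, the join is the least common multiple: lcm(441, 9) = 441.

441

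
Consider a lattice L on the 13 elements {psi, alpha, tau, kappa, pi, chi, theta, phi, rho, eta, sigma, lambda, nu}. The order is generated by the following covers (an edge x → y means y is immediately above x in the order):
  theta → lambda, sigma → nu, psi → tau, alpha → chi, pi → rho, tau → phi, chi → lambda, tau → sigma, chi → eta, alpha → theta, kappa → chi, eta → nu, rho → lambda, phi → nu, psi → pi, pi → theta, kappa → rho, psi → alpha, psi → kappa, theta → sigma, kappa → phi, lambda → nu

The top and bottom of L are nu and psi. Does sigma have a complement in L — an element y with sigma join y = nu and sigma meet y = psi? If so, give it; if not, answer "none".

Need y with sigma ∨ y = nu and sigma ∧ y = psi.
Checking each element gives: kappa.

kappa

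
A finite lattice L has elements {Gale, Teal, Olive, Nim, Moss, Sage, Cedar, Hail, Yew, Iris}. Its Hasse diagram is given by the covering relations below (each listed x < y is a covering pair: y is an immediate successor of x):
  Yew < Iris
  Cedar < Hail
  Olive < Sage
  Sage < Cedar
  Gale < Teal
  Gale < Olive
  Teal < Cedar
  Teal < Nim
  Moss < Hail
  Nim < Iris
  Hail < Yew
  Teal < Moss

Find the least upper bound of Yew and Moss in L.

Yew

Common upper bounds of {Yew, Moss}: Iris, Yew.
The least among these is Yew.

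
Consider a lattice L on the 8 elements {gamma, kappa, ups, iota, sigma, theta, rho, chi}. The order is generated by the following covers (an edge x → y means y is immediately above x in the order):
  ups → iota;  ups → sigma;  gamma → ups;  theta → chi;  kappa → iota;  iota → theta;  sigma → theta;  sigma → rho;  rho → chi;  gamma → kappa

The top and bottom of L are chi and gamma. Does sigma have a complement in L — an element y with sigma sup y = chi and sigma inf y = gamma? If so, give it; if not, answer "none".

none

For every candidate y, either sigma ∨ y ≠ chi or sigma ∧ y ≠ gamma; no complement exists.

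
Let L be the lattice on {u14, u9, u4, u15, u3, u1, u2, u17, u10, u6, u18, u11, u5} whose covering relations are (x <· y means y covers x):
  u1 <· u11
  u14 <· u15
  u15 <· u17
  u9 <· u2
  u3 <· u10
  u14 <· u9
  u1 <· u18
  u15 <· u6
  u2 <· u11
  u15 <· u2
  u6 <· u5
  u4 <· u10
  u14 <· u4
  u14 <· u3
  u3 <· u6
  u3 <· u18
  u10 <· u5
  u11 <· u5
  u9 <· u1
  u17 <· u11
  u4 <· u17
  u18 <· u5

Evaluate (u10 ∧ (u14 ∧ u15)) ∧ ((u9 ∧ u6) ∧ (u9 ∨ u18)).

u14 ∧ u15 = u14
u10 ∧ u14 = u14
u9 ∧ u6 = u14
u9 ∨ u18 = u18
u14 ∧ u18 = u14
u14 ∧ u14 = u14

u14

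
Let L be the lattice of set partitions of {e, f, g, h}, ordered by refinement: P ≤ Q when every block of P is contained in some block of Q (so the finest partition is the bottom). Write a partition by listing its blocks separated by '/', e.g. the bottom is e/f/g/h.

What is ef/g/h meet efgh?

ef/g/h

The meet (common refinement) of ef/g/h and efgh intersects blocks pairwise, giving ef/g/h.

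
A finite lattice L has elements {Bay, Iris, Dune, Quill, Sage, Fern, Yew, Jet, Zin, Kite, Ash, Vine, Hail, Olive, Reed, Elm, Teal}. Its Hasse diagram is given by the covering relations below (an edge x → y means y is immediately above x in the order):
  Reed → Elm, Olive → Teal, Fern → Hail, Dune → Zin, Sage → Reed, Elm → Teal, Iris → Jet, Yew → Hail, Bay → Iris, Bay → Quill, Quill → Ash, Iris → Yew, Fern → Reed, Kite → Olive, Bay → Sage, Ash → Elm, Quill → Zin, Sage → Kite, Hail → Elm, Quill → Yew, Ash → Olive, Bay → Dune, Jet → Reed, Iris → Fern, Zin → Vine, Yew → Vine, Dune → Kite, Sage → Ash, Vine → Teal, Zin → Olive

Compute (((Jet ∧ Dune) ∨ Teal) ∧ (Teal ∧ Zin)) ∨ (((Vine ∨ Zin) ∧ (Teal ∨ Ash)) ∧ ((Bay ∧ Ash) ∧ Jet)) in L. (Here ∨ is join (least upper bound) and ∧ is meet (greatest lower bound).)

Jet ∧ Dune = Bay
Bay ∨ Teal = Teal
Teal ∧ Zin = Zin
Teal ∧ Zin = Zin
Vine ∨ Zin = Vine
Teal ∨ Ash = Teal
Vine ∧ Teal = Vine
Bay ∧ Ash = Bay
Bay ∧ Jet = Bay
Vine ∧ Bay = Bay
Zin ∨ Bay = Zin

Zin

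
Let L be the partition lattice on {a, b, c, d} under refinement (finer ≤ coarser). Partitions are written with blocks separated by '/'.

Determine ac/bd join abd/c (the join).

abcd

The join of ac/bd and abd/c merges any blocks that overlap across the partitions, giving abcd.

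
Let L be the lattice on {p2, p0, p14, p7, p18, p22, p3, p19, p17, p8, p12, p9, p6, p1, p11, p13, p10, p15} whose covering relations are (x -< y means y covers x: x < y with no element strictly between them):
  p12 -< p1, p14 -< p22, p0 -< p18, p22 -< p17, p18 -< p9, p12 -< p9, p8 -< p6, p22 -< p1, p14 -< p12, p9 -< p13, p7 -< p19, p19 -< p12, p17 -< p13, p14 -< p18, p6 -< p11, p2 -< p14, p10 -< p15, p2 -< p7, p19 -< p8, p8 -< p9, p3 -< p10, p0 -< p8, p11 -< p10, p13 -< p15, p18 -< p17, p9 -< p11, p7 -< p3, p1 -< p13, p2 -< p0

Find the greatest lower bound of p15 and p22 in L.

p22

Common lower bounds of {p15, p22}: p14, p2, p22.
The greatest among these is p22.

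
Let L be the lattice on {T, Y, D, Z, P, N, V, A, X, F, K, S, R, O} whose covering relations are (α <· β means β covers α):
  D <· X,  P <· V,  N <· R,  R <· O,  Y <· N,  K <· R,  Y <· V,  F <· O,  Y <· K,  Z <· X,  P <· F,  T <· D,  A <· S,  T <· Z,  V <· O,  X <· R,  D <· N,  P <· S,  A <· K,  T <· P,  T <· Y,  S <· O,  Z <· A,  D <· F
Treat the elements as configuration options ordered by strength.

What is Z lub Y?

K

Common upper bounds of {Z, Y}: K, O, R.
The least among these is K.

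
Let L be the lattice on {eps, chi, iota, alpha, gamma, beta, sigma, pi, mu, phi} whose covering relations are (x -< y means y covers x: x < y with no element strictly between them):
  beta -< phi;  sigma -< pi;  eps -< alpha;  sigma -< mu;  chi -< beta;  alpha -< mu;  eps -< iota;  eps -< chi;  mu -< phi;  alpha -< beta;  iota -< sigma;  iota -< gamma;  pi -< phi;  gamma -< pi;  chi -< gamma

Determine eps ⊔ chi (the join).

Common upper bounds of {eps, chi}: beta, chi, gamma, phi, pi.
The least among these is chi.

chi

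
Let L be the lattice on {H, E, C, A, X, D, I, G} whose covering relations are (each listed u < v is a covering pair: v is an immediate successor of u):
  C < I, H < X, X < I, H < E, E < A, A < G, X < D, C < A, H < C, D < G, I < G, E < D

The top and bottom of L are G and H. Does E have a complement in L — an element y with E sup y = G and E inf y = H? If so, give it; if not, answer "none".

I

Need y with E ∨ y = G and E ∧ y = H.
Checking each element gives: I.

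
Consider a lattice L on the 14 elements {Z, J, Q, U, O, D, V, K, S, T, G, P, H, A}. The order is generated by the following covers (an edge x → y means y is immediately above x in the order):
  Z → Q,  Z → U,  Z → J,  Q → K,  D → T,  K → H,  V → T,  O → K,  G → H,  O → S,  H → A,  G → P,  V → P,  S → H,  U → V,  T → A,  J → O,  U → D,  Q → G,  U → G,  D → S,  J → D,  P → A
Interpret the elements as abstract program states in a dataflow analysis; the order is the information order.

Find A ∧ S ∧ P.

U

Common lower bounds of {A, S, P}: U, Z.
The greatest among these is U.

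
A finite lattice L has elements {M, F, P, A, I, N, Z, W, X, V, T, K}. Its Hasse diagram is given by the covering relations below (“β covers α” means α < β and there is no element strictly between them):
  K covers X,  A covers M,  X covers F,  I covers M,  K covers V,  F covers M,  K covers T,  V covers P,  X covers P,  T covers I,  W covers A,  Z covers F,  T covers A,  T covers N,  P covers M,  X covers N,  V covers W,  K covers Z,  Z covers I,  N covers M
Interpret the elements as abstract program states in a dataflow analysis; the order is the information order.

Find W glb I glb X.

M

Common lower bounds of {W, I, X}: M.
The greatest among these is M.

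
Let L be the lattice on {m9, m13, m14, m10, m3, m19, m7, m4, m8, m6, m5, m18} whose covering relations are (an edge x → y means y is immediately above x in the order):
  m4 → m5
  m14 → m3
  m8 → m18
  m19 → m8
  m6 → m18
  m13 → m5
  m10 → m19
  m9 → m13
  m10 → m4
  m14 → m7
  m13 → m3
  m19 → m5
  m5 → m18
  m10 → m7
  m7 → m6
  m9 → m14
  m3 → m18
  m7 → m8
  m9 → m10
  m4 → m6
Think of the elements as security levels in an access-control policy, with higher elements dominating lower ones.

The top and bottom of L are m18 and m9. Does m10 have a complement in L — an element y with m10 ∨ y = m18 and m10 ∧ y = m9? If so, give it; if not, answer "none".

Need y with m10 ∨ y = m18 and m10 ∧ y = m9.
Checking each element gives: m3.

m3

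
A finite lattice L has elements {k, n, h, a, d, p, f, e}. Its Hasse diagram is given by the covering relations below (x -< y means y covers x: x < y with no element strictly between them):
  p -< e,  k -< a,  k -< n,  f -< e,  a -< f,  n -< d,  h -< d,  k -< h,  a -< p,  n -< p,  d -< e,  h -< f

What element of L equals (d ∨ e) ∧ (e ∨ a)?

e

d ∨ e = e
e ∨ a = e
e ∧ e = e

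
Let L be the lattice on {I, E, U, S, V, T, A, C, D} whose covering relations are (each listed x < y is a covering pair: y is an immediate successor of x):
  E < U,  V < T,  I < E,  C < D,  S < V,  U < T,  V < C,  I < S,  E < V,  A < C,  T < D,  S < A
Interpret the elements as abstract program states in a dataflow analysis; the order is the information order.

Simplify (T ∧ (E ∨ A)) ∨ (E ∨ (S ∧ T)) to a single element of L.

V

E ∨ A = C
T ∧ C = V
S ∧ T = S
E ∨ S = V
V ∨ V = V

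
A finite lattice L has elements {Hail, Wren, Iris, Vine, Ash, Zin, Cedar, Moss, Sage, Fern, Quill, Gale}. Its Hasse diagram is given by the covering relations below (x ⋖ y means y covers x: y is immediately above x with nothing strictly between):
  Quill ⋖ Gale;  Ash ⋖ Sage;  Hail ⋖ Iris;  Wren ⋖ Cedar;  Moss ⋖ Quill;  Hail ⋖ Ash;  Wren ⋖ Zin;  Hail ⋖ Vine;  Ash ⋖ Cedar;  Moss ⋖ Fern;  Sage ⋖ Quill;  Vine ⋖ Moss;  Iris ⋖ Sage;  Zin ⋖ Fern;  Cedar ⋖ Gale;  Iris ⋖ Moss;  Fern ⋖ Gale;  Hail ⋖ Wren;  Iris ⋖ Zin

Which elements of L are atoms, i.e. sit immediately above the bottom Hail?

Ash, Iris, Vine, Wren

The atoms are exactly the elements that cover Hail: Ash, Iris, Vine, Wren.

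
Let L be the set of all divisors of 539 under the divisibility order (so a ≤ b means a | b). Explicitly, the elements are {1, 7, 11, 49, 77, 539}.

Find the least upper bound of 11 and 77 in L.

77

In the divisibility order, the join is the least common multiple: lcm(11, 77) = 77.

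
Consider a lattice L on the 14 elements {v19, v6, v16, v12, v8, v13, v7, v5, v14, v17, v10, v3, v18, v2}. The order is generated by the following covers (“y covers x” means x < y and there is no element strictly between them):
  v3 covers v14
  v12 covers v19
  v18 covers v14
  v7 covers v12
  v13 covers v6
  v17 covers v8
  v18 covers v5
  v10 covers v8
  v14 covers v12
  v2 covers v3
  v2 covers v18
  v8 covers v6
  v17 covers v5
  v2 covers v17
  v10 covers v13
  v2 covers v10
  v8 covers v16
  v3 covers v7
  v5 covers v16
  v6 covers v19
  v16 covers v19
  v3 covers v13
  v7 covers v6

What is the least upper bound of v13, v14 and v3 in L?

v3

Common upper bounds of {v13, v14, v3}: v2, v3.
The least among these is v3.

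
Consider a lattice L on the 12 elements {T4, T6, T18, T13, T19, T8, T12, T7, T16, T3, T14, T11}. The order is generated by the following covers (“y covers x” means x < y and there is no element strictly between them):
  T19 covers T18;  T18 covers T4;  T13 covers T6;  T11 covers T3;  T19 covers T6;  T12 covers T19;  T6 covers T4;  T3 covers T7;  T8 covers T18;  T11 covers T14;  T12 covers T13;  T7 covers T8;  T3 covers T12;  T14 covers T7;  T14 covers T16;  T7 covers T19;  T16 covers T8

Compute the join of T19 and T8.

T7

Common upper bounds of {T19, T8}: T11, T14, T3, T7.
The least among these is T7.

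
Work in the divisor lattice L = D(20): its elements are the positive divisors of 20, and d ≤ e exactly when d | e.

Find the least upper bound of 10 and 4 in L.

Common upper bounds of {10, 4}: 20.
The least among these is 20.

20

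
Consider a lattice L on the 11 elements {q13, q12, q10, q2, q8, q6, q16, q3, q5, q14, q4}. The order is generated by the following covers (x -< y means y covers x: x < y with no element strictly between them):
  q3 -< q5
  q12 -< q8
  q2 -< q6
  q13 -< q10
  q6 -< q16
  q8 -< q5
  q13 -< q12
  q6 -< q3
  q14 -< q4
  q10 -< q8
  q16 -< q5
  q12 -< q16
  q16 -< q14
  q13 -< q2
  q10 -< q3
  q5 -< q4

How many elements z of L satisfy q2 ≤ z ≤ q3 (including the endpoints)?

The interval [q2, q3] = {q2, q3, q6}, which has 3 elements.

3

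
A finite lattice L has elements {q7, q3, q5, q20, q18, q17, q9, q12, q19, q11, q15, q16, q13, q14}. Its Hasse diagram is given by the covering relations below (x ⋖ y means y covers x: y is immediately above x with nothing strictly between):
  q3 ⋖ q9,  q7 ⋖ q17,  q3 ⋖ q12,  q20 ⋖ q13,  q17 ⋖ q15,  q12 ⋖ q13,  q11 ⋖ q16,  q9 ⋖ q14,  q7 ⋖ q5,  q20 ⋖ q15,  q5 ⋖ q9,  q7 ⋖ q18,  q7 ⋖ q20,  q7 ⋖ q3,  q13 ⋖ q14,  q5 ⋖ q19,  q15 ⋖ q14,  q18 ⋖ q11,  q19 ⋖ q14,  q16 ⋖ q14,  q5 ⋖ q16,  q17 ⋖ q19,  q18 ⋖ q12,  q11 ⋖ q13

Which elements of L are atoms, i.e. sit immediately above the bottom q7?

The atoms are exactly the elements that cover q7: q17, q18, q20, q3, q5.

q17, q18, q20, q3, q5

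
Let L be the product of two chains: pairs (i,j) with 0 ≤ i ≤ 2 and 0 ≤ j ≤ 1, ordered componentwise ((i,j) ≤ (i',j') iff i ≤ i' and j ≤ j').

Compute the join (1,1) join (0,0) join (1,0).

(1,1)

Common upper bounds of {(1,1), (0,0), (1,0)}: (1,1), (2,1).
The least among these is (1,1).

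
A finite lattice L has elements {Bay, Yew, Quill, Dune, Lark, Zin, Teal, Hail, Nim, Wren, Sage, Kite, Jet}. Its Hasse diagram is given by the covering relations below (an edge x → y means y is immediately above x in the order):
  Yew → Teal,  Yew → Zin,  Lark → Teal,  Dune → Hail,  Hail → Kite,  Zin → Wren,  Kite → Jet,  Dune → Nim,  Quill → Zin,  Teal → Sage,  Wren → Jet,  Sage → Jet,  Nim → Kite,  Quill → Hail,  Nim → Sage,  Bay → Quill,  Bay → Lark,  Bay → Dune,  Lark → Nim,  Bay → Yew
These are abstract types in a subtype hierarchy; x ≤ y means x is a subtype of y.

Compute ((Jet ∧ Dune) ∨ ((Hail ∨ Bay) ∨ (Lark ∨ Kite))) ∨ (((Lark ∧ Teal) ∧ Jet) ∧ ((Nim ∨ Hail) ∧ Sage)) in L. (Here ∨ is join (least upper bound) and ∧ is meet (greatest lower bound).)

Kite

Jet ∧ Dune = Dune
Hail ∨ Bay = Hail
Lark ∨ Kite = Kite
Hail ∨ Kite = Kite
Dune ∨ Kite = Kite
Lark ∧ Teal = Lark
Lark ∧ Jet = Lark
Nim ∨ Hail = Kite
Kite ∧ Sage = Nim
Lark ∧ Nim = Lark
Kite ∨ Lark = Kite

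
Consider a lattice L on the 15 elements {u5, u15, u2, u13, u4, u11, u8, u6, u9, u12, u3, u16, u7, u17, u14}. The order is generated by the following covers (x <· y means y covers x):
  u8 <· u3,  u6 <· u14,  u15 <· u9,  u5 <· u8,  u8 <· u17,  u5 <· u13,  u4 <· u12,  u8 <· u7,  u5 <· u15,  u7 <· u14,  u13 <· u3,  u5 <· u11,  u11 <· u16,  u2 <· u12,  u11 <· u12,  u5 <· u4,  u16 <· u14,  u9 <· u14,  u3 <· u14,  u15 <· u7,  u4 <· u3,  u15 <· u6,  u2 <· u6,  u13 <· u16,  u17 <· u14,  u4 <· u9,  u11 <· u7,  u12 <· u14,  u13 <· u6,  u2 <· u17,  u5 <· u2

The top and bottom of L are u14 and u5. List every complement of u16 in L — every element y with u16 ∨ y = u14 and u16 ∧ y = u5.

Need y with u16 ∨ y = u14 and u16 ∧ y = u5.
Checking each element gives: u15, u17, u2, u4, u8, u9.

u15, u17, u2, u4, u8, u9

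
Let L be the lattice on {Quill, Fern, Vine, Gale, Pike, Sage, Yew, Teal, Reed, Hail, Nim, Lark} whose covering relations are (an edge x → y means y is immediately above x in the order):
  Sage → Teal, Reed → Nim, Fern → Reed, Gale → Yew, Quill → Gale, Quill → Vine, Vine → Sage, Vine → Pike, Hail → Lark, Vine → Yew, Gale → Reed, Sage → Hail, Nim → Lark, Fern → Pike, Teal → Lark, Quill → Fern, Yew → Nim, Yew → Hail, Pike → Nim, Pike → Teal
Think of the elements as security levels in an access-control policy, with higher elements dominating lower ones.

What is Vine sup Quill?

Vine

Common upper bounds of {Vine, Quill}: Hail, Lark, Nim, Pike, Sage, Teal, Vine, Yew.
The least among these is Vine.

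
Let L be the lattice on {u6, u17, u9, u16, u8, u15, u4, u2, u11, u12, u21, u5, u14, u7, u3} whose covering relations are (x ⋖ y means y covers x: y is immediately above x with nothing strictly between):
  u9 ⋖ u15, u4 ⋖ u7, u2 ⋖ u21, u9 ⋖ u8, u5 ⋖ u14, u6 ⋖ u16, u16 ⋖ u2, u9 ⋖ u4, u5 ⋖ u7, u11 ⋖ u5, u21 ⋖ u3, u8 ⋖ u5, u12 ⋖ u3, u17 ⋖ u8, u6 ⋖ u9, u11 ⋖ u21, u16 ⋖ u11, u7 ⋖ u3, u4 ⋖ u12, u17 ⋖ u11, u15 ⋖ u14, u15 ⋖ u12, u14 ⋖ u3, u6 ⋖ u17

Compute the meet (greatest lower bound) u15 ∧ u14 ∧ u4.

u9

Common lower bounds of {u15, u14, u4}: u6, u9.
The greatest among these is u9.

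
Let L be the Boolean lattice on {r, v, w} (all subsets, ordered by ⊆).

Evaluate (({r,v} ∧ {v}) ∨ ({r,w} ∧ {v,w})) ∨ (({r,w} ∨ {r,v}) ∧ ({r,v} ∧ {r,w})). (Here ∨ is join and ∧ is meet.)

{r,v,w}

{r,v} ∧ {v} = {v}
{r,w} ∧ {v,w} = {w}
{v} ∨ {w} = {v,w}
{r,w} ∨ {r,v} = {r,v,w}
{r,v} ∧ {r,w} = {r}
{r,v,w} ∧ {r} = {r}
{v,w} ∨ {r} = {r,v,w}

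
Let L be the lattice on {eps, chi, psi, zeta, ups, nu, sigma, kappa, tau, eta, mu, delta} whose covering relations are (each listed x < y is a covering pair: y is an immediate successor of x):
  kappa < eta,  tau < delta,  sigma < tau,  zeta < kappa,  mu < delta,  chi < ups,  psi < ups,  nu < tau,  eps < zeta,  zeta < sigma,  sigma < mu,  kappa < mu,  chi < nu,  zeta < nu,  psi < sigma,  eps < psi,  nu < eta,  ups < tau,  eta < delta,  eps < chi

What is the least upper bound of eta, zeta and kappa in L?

eta

Common upper bounds of {eta, zeta, kappa}: delta, eta.
The least among these is eta.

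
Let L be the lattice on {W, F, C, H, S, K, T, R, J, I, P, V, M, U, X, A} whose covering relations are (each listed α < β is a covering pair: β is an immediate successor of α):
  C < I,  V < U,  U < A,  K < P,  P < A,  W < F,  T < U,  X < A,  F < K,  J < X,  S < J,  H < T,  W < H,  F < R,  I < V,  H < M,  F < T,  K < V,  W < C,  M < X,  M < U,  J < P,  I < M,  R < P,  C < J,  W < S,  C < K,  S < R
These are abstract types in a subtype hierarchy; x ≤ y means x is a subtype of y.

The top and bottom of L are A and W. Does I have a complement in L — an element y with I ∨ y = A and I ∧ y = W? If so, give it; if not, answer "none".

Need y with I ∨ y = A and I ∧ y = W.
Checking each element gives: R.

R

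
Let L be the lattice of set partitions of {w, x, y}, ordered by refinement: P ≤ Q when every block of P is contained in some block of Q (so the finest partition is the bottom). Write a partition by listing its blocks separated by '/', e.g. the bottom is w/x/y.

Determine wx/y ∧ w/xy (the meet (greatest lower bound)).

The meet (common refinement) of wx/y and w/xy intersects blocks pairwise, giving w/x/y.

w/x/y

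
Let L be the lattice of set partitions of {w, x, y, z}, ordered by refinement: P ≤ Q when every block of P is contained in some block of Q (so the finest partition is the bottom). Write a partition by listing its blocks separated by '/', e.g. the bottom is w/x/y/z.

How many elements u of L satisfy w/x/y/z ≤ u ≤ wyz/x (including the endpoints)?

5

The interval [w/x/y/z, wyz/x] = {w/x/y/z, w/x/yz, wy/x/z, wyz/x, wz/x/y}, which has 5 elements.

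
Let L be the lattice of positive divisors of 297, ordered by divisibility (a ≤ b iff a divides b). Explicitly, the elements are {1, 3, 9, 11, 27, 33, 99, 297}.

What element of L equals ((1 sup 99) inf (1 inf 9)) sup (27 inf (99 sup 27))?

27

1 ∨ 99 = 99
1 ∧ 9 = 1
99 ∧ 1 = 1
99 ∨ 27 = 297
27 ∧ 297 = 27
1 ∨ 27 = 27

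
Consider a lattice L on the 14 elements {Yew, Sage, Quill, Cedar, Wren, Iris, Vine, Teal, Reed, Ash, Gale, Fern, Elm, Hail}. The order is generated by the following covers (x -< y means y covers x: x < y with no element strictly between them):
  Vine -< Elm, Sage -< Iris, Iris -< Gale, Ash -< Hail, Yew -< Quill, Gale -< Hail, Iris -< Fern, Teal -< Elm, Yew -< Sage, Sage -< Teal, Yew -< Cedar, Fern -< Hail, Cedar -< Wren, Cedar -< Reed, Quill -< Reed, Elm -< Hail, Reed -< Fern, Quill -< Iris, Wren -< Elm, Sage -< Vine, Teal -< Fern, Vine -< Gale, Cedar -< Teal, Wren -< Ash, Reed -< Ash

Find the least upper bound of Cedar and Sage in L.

Common upper bounds of {Cedar, Sage}: Elm, Fern, Hail, Teal.
The least among these is Teal.

Teal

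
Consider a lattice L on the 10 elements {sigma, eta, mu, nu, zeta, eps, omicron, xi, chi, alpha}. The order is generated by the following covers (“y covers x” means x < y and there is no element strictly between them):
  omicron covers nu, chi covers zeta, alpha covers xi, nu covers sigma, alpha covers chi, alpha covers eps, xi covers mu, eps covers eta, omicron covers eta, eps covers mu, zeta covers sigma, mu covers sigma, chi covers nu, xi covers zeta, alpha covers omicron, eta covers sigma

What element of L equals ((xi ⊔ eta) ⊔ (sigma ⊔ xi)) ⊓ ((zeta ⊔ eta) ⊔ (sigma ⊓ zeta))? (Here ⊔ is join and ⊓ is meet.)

alpha

xi ∨ eta = alpha
sigma ∨ xi = xi
alpha ∨ xi = alpha
zeta ∨ eta = alpha
sigma ∧ zeta = sigma
alpha ∨ sigma = alpha
alpha ∧ alpha = alpha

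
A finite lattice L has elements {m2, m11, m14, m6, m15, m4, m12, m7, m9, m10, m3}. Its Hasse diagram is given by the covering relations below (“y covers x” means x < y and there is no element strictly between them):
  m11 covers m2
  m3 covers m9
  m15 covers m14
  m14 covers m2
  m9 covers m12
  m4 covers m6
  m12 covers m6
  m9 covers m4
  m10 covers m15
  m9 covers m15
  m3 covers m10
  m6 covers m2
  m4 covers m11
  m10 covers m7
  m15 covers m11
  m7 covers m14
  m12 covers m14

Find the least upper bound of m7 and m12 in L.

Common upper bounds of {m7, m12}: m3.
The least among these is m3.

m3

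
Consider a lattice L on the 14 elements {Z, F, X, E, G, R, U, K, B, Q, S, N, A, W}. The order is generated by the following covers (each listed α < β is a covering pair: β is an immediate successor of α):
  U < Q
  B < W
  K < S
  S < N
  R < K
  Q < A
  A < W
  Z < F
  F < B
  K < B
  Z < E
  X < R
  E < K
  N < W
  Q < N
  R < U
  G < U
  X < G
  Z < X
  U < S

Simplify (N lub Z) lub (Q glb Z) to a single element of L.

N

N ∨ Z = N
Q ∧ Z = Z
N ∨ Z = N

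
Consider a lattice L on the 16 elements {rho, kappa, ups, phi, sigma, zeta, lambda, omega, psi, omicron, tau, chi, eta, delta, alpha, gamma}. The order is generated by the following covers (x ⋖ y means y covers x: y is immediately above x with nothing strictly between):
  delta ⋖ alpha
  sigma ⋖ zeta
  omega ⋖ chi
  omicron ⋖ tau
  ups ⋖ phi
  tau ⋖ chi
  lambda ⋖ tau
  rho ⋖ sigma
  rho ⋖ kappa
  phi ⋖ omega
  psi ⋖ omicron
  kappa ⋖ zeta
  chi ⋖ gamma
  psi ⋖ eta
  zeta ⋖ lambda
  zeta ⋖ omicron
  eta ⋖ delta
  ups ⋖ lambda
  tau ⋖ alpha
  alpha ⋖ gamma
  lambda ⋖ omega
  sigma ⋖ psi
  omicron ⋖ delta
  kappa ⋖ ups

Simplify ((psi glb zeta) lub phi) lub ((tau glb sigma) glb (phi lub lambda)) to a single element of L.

omega

psi ∧ zeta = sigma
sigma ∨ phi = omega
tau ∧ sigma = sigma
phi ∨ lambda = omega
sigma ∧ omega = sigma
omega ∨ sigma = omega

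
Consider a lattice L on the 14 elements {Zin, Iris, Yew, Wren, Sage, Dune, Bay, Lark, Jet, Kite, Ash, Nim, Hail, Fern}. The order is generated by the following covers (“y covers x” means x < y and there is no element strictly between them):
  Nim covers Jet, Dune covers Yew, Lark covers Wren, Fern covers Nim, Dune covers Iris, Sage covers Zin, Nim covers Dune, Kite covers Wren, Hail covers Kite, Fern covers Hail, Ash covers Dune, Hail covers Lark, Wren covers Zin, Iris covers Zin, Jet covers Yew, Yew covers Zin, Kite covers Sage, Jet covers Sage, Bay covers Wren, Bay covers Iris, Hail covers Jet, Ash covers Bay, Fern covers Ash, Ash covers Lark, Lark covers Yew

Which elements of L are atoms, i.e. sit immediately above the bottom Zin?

Iris, Sage, Wren, Yew

The atoms are exactly the elements that cover Zin: Iris, Sage, Wren, Yew.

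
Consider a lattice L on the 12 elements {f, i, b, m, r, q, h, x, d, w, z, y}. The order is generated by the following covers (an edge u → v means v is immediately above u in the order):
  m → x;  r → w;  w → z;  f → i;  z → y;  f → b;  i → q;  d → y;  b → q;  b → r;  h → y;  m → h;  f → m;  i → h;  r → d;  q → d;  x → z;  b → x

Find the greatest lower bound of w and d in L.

Common lower bounds of {w, d}: b, f, r.
The greatest among these is r.

r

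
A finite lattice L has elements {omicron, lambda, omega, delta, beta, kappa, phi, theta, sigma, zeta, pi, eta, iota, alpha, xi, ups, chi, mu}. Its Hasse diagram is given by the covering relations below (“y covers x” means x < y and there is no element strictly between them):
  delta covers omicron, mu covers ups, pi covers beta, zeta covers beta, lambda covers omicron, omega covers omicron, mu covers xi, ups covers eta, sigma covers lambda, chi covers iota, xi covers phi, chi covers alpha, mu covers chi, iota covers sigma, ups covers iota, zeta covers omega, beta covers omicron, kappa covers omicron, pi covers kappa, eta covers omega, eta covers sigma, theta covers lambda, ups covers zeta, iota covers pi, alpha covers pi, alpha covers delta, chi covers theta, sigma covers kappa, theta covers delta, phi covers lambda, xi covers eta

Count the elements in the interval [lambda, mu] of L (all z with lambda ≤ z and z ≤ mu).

10

The interval [lambda, mu] = {chi, eta, iota, lambda, mu, phi, sigma, theta, ups, xi}, which has 10 elements.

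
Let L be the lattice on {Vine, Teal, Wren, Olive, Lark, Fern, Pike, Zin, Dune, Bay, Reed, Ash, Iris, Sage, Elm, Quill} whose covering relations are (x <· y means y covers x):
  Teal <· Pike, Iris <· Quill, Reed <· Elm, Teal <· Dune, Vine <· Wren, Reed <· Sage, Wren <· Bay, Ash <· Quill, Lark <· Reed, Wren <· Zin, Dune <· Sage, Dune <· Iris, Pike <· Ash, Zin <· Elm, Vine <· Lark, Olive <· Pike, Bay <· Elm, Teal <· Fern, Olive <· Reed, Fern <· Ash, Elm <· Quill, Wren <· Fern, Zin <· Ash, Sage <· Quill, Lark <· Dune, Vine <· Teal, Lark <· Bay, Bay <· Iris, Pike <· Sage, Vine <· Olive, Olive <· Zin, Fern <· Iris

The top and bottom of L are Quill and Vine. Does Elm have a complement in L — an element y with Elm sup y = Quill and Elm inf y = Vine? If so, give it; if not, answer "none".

Teal

Need y with Elm ∨ y = Quill and Elm ∧ y = Vine.
Checking each element gives: Teal.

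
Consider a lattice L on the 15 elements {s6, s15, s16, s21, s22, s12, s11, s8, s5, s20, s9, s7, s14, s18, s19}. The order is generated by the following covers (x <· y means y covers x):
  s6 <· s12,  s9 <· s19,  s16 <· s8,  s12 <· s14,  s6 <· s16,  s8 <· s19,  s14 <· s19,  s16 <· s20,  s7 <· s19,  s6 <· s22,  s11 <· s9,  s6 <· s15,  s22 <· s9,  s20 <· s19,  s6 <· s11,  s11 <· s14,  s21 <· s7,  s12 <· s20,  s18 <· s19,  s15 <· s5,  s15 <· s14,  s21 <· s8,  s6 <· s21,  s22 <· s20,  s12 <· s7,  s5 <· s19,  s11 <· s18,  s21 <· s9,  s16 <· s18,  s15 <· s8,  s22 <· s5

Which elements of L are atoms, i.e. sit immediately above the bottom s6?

The atoms are exactly the elements that cover s6: s11, s12, s15, s16, s21, s22.

s11, s12, s15, s16, s21, s22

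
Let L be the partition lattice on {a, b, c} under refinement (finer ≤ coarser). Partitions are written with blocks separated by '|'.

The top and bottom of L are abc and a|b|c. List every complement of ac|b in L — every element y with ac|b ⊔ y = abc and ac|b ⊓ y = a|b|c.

Need y with ac|b ∨ y = abc and ac|b ∧ y = a|b|c.
Checking each element gives: ab|c, a|bc.

ab|c, a|bc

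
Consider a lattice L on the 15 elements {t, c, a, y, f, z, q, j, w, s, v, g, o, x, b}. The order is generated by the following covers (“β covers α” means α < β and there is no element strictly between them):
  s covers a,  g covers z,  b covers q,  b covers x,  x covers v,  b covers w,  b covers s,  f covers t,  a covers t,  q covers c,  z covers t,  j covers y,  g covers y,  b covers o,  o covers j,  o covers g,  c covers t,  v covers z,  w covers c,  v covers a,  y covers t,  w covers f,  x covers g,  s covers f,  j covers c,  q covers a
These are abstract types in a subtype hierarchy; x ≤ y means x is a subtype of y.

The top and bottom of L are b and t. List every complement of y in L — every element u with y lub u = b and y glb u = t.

f, q, s, w

Need u with y ∨ u = b and y ∧ u = t.
Checking each element gives: f, q, s, w.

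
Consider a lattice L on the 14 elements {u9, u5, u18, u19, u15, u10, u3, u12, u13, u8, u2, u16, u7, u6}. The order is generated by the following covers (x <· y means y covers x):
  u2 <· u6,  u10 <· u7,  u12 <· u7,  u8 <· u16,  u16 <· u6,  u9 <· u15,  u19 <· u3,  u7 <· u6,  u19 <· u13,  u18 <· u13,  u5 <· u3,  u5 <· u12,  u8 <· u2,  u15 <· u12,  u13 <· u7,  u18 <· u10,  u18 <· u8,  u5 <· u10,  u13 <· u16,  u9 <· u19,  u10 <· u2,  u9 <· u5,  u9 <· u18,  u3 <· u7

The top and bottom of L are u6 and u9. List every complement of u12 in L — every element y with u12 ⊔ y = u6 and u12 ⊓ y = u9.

u16, u8

Need y with u12 ∨ y = u6 and u12 ∧ y = u9.
Checking each element gives: u16, u8.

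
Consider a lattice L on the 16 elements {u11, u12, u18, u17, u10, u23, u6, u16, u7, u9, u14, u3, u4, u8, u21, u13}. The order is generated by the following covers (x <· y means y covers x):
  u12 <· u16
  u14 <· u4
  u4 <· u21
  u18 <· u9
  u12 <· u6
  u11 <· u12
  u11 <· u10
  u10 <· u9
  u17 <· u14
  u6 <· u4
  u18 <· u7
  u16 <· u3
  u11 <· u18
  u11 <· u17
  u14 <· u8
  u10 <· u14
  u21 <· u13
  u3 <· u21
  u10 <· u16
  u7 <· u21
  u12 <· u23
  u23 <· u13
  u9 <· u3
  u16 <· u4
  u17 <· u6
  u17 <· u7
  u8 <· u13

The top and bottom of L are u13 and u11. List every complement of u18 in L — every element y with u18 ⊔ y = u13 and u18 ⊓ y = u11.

u23, u8

Need y with u18 ∨ y = u13 and u18 ∧ y = u11.
Checking each element gives: u23, u8.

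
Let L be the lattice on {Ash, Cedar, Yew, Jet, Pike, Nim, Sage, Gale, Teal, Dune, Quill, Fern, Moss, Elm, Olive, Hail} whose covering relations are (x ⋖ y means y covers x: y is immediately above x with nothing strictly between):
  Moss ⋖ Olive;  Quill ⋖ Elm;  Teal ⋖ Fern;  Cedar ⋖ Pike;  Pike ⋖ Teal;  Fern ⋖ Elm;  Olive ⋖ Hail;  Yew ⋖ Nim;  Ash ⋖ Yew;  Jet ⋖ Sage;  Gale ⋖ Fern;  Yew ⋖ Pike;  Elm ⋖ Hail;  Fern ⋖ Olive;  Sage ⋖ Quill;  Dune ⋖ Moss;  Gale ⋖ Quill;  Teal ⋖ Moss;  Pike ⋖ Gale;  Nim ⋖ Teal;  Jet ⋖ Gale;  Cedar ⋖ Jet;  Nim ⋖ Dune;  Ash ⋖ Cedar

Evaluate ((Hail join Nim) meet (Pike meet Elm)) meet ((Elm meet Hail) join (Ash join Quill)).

Pike

Hail ∨ Nim = Hail
Pike ∧ Elm = Pike
Hail ∧ Pike = Pike
Elm ∧ Hail = Elm
Ash ∨ Quill = Quill
Elm ∨ Quill = Elm
Pike ∧ Elm = Pike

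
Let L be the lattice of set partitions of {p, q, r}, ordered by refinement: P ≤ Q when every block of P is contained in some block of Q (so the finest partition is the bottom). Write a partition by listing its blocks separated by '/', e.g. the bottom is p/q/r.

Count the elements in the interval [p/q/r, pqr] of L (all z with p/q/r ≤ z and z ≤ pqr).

5

The interval [p/q/r, pqr] = {p/q/r, p/qr, pq/r, pqr, pr/q}, which has 5 elements.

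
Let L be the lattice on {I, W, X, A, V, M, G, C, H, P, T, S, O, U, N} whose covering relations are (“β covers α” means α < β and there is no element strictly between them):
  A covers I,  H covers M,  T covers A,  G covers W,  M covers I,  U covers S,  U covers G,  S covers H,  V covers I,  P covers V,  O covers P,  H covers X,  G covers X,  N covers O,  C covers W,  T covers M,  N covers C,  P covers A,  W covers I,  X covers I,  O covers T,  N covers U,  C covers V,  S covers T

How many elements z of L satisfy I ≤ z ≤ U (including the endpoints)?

10

The interval [I, U] = {A, G, H, I, M, S, T, U, W, X}, which has 10 elements.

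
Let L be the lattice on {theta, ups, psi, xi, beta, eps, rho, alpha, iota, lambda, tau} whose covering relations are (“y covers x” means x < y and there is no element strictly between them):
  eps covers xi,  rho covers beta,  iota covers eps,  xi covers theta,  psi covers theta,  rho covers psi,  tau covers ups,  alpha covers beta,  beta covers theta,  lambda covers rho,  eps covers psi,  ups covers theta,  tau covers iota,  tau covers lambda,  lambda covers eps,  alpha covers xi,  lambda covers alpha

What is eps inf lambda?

eps

Common lower bounds of {eps, lambda}: eps, psi, theta, xi.
The greatest among these is eps.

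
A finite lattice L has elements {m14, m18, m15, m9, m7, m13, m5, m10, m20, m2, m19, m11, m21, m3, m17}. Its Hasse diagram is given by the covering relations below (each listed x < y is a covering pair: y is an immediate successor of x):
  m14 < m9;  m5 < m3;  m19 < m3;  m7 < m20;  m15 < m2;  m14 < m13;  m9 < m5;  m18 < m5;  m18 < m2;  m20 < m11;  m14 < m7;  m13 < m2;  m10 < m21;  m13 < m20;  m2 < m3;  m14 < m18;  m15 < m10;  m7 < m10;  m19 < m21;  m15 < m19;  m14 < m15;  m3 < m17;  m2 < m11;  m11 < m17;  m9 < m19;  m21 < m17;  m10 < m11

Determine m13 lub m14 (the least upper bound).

m13

Common upper bounds of {m13, m14}: m11, m13, m17, m2, m20, m3.
The least among these is m13.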